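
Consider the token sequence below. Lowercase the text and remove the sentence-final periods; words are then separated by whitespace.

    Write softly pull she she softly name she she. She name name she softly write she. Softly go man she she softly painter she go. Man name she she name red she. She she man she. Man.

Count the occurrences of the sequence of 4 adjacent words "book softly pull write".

0

Scanning the 34 overlapping 4-gram windows for "book softly pull write":
  (none found)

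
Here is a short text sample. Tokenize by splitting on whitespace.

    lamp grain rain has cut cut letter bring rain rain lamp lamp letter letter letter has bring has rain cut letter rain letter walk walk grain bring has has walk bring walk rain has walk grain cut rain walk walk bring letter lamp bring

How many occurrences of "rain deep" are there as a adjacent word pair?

Scanning the 43 overlapping bigram windows for "rain deep":
  (none found)

0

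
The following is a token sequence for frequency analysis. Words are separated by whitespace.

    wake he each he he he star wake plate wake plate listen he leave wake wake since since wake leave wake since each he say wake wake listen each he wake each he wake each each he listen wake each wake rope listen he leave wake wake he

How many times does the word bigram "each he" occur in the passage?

Scanning the 47 overlapping bigram windows for "each he":
  position 3–4: each he
  position 23–24: each he
  position 29–30: each he
  position 32–33: each he
  position 36–37: each he

5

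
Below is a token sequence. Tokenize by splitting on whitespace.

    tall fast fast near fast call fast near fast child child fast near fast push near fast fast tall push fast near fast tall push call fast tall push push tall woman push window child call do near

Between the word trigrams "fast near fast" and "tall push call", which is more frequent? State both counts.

"fast near fast": 4 occurrences
"tall push call": 1 occurrence

"fast near fast" (4 vs 1)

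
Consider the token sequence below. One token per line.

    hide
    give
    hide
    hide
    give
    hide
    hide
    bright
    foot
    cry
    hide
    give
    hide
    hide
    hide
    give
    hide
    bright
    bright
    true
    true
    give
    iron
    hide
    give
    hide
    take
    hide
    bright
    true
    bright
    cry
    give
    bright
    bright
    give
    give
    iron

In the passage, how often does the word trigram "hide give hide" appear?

Scanning the 36 overlapping trigram windows for "hide give hide":
  position 1–3: hide give hide
  position 4–6: hide give hide
  position 11–13: hide give hide
  position 15–17: hide give hide
  position 24–26: hide give hide

5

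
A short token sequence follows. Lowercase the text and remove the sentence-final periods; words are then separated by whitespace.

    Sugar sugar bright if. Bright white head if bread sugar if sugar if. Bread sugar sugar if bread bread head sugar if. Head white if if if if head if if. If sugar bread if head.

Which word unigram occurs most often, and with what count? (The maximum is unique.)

Unigram frequencies (highest first):
  if: 14
  sugar: 8
  head: 5
  bread: 5
  bright: 2
  white: 2

"if", 14 times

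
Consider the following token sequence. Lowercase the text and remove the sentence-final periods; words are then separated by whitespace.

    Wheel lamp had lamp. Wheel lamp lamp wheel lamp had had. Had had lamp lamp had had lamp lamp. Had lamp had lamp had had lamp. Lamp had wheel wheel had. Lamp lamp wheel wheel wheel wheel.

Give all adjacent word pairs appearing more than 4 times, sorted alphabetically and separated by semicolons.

had had; had lamp; lamp had; lamp lamp

Bigram counts meeting the condition (more than 4 times):
  had had: 5
  had lamp: 7
  lamp had: 7
  lamp lamp: 5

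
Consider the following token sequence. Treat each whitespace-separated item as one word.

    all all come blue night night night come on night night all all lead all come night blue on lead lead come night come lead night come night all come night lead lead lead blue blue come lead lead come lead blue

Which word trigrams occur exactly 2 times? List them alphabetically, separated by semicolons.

Trigram counts meeting the condition (exactly 2 times):
  all come night: 2
  lead lead come: 2

all come night; lead lead come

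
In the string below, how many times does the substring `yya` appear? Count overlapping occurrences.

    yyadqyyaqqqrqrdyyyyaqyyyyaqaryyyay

Sliding a length-3 window over the 34 characters (32 positions):
  position 1–3: yya
  position 6–8: yya
  position 18–20: yya
  position 24–26: yya
  position 31–33: yya

5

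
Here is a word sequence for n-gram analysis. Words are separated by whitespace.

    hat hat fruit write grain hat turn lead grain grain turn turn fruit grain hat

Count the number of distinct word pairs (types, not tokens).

13

15 tokens → 14 bigram windows in total.
Repeated bigrams (each contributes count−1 duplicates):
  grain hat: 2
1 duplicate windows → 14 − 1 = 13 distinct.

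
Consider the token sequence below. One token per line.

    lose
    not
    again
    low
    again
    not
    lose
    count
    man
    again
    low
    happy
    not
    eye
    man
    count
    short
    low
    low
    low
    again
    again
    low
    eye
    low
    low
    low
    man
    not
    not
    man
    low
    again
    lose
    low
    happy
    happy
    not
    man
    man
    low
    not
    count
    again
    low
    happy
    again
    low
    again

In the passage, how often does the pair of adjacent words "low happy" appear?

Scanning the 48 overlapping bigram windows for "low happy":
  position 11–12: low happy
  position 35–36: low happy
  position 45–46: low happy

3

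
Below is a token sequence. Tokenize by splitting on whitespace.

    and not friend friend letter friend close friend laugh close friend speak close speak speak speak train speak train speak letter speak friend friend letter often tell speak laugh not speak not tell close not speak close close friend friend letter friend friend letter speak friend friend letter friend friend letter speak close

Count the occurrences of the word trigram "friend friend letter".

6

Scanning the 51 overlapping trigram windows for "friend friend letter":
  position 3–5: friend friend letter
  position 23–25: friend friend letter
  position 39–41: friend friend letter
  position 42–44: friend friend letter
  position 46–48: friend friend letter
  position 49–51: friend friend letter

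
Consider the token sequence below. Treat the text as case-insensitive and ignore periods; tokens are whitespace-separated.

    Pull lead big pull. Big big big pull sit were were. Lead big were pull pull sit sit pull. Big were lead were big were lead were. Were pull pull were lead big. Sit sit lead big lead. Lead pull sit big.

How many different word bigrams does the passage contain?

42 tokens → 41 bigram windows in total.
Repeated bigrams (each contributes count−1 duplicates):
  lead big: 4
  were lead: 4
  big were: 3
  pull sit: 3
  big big: 2
  big pull: 2
  lead were: 2
  pull big: 2
  … (4 more repeated)
18 duplicate windows → 41 − 18 = 23 distinct.

23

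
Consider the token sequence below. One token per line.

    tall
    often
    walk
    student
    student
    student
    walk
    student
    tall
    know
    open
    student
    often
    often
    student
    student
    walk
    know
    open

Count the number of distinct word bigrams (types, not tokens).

13

19 tokens → 18 bigram windows in total.
Repeated bigrams (each contributes count−1 duplicates):
  student student: 3
  know open: 2
  student walk: 2
  walk student: 2
5 duplicate windows → 18 − 5 = 13 distinct.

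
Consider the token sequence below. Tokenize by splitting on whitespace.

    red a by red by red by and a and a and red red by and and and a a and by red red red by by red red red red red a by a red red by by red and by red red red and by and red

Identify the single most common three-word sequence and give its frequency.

Trigram frequencies (highest first):
  red red red: 5
  red red by: 3
  by red red: 3
  red a by: 2
  by red by: 2
  red by and: 2
  … (25 more, each ≤ 2)

"red red red", 5 times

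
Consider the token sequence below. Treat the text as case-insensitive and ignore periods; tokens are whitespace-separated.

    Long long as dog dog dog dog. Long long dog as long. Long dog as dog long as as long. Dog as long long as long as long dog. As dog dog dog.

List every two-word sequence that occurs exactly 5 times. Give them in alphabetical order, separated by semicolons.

Bigram counts meeting the condition (exactly 5 times):
  as long: 5
  dog dog: 5

as long; dog dog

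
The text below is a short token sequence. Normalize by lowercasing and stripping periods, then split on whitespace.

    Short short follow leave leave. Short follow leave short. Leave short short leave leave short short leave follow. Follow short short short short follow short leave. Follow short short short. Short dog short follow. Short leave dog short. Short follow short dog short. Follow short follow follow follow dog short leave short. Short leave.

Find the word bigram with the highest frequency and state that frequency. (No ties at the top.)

Bigram frequencies (highest first):
  short short: 11
  short follow: 7
  short leave: 7
  follow short: 6
  leave short: 5
  dog short: 4
  … (7 more, each ≤ 3)

"short short", 11 times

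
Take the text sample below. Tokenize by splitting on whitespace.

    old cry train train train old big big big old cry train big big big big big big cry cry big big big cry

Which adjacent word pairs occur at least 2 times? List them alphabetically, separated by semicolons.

big big; big cry; cry train; old cry; train train

Bigram counts meeting the condition (at least 2 times):
  big big: 9
  big cry: 2
  cry train: 2
  old cry: 2
  train train: 2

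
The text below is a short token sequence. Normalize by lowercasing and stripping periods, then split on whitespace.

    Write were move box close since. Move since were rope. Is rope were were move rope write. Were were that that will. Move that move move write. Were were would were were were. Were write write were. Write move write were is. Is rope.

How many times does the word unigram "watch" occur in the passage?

Scanning the 44 tokens for "watch":
  (none found)

0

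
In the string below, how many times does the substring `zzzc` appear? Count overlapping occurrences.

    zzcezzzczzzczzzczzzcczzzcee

Sliding a length-4 window over the 27 characters (24 positions):
  position 5–8: zzzc
  position 9–12: zzzc
  position 13–16: zzzc
  position 17–20: zzzc
  position 22–25: zzzc

5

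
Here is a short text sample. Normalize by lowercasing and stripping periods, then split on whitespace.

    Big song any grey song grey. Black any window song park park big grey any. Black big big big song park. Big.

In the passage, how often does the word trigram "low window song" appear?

0

Scanning the 20 overlapping trigram windows for "low window song":
  (none found)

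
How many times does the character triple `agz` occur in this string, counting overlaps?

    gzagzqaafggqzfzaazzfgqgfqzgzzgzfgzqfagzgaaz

Sliding a length-3 window over the 43 characters (41 positions):
  position 3–5: agz
  position 37–39: agz

2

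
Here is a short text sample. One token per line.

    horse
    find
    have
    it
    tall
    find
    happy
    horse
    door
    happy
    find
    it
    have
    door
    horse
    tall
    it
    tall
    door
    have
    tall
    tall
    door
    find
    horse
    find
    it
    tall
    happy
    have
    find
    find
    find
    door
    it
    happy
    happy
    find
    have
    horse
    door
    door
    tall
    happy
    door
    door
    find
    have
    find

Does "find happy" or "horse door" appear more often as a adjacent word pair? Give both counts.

"find happy": 1 occurrence
"horse door": 2 occurrences

"horse door" (2 vs 1)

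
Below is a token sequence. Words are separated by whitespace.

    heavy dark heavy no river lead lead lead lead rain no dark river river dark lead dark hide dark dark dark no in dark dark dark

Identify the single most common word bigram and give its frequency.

Bigram frequencies (highest first):
  dark dark: 4
  lead lead: 3
  heavy dark: 1
  dark heavy: 1
  heavy no: 1
  no river: 1
  … (14 more, each ≤ 1)

"dark dark", 4 times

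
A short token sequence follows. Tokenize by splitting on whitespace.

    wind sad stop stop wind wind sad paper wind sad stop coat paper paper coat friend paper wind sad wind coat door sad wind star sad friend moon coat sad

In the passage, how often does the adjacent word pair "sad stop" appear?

Scanning the 29 overlapping bigram windows for "sad stop":
  position 2–3: sad stop
  position 10–11: sad stop

2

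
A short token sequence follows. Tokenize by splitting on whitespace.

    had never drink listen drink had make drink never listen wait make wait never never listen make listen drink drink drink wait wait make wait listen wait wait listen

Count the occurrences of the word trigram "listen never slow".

Scanning the 27 overlapping trigram windows for "listen never slow":
  (none found)

0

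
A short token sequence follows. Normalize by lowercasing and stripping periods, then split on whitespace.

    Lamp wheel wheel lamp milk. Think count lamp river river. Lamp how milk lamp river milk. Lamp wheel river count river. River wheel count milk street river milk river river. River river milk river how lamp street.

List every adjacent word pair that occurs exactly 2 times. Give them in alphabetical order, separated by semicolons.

Bigram counts meeting the condition (exactly 2 times):
  lamp river: 2
  lamp wheel: 2
  milk lamp: 2
  milk river: 2

lamp river; lamp wheel; milk lamp; milk river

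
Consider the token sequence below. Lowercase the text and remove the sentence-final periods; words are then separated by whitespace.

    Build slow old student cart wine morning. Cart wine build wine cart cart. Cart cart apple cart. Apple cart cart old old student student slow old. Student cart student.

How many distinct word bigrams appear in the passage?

18

29 tokens → 28 bigram windows in total.
Repeated bigrams (each contributes count−1 duplicates):
  cart cart: 4
  old student: 3
  apple cart: 2
  cart apple: 2
  cart wine: 2
  slow old: 2
  student cart: 2
10 duplicate windows → 28 − 10 = 18 distinct.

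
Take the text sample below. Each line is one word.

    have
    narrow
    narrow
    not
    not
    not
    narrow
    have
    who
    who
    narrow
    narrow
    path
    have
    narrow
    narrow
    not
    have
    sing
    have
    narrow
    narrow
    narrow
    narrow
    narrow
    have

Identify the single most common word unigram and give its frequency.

Unigram frequencies (highest first):
  narrow: 12
  have: 6
  not: 4
  who: 2
  path: 1
  sing: 1

"narrow", 12 times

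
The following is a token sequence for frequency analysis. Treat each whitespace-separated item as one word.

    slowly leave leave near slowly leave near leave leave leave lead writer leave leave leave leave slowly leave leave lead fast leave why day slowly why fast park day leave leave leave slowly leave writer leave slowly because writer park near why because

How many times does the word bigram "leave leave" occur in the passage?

9

Scanning the 42 overlapping bigram windows for "leave leave":
  position 2–3: leave leave
  position 8–9: leave leave
  position 9–10: leave leave
  position 13–14: leave leave
  position 14–15: leave leave
  position 15–16: leave leave
  position 18–19: leave leave
  position 30–31: leave leave
  position 31–32: leave leave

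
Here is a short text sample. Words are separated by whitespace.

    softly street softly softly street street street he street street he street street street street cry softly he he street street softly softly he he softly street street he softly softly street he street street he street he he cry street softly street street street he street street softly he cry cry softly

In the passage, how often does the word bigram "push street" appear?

Scanning the 52 overlapping bigram windows for "push street":
  (none found)

0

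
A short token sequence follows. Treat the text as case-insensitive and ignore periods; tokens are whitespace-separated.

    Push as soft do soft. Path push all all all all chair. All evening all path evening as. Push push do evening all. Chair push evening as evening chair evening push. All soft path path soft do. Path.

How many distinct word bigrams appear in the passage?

29

38 tokens → 37 bigram windows in total.
Repeated bigrams (each contributes count−1 duplicates):
  all all: 3
  all chair: 2
  evening all: 2
  evening as: 2
  push all: 2
  soft do: 2
  soft path: 2
8 duplicate windows → 37 − 8 = 29 distinct.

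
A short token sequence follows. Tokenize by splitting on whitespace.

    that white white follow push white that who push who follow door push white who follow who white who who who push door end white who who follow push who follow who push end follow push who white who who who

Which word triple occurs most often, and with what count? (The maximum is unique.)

Trigram frequencies (highest first):
  white who who: 3
  push who follow: 2
  who follow who: 2
  who white who: 2
  who who who: 2
  follow push who: 2
  … (26 more, each ≤ 1)

"white who who", 3 times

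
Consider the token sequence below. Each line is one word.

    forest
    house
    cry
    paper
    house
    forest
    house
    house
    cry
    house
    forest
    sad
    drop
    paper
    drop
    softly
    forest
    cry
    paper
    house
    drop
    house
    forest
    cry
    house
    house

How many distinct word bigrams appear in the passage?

16

26 tokens → 25 bigram windows in total.
Repeated bigrams (each contributes count−1 duplicates):
  house forest: 3
  cry house: 2
  cry paper: 2
  forest cry: 2
  forest house: 2
  house cry: 2
  house house: 2
  paper house: 2
9 duplicate windows → 25 − 9 = 16 distinct.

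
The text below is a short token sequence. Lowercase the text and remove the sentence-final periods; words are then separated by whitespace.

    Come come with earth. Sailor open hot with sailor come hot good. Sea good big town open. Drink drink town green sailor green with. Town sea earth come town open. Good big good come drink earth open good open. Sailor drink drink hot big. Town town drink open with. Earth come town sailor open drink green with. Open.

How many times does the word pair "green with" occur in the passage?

2

Scanning the 57 overlapping bigram windows for "green with":
  position 23–24: green with
  position 56–57: green with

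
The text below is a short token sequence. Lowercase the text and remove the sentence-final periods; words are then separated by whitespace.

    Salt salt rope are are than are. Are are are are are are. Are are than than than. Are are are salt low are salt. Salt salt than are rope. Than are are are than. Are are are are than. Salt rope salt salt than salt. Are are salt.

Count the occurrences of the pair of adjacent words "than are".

5

Scanning the 48 overlapping bigram windows for "than are":
  position 6–7: than are
  position 18–19: than are
  position 28–29: than are
  position 31–32: than are
  position 35–36: than are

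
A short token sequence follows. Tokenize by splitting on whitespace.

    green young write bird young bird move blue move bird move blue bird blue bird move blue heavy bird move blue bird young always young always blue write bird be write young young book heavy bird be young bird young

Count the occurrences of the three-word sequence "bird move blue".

4

Scanning the 38 overlapping trigram windows for "bird move blue":
  position 6–8: bird move blue
  position 10–12: bird move blue
  position 15–17: bird move blue
  position 19–21: bird move blue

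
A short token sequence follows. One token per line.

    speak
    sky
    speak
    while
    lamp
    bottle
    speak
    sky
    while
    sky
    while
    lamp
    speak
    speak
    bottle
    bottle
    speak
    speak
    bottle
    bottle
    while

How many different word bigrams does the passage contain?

21 tokens → 20 bigram windows in total.
Repeated bigrams (each contributes count−1 duplicates):
  bottle bottle: 2
  bottle speak: 2
  sky while: 2
  speak bottle: 2
  speak sky: 2
  speak speak: 2
  while lamp: 2
7 duplicate windows → 20 − 7 = 13 distinct.

13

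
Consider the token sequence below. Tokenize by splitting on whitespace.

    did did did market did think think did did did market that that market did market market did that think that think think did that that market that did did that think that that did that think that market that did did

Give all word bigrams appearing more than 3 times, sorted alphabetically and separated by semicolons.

Bigram counts meeting the condition (more than 3 times):
  did did: 6
  did that: 4
  that think: 4

did did; did that; that think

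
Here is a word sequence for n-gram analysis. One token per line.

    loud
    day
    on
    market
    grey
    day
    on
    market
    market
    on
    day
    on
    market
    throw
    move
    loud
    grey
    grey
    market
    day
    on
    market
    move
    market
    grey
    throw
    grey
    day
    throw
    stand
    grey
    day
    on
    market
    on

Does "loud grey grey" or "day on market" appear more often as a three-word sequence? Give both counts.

"day on market" (5 vs 1)

"loud grey grey": 1 occurrence
"day on market": 5 occurrences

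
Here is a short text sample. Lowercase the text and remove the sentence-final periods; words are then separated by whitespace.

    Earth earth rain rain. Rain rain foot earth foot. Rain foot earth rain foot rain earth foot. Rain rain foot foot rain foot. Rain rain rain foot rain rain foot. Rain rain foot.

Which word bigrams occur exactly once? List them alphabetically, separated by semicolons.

Bigram counts meeting the condition (exactly once):
  earth earth: 1
  foot foot: 1
  rain earth: 1

earth earth; foot foot; rain earth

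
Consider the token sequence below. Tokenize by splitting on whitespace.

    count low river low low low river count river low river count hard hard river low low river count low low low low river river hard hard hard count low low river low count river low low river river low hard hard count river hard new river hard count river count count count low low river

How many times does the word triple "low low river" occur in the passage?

Scanning the 54 overlapping trigram windows for "low low river":
  position 5–7: low low river
  position 16–18: low low river
  position 22–24: low low river
  position 30–32: low low river
  position 36–38: low low river
  position 54–56: low low river

6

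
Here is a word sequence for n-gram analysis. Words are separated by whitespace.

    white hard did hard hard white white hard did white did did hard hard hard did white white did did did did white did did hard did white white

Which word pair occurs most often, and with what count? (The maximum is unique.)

"did did", 5 times

Bigram frequencies (highest first):
  did did: 5
  hard did: 4
  did white: 4
  did hard: 3
  hard hard: 3
  white white: 3
  … (3 more, each ≤ 3)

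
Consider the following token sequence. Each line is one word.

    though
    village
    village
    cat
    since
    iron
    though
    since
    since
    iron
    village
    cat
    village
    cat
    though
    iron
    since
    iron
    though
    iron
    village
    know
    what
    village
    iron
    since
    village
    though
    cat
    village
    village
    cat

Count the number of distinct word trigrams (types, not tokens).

32 tokens → 30 trigram windows in total.
Repeated trigrams (each contributes count−1 duplicates):
  since iron though: 2
  village village cat: 2
2 duplicate windows → 30 − 2 = 28 distinct.

28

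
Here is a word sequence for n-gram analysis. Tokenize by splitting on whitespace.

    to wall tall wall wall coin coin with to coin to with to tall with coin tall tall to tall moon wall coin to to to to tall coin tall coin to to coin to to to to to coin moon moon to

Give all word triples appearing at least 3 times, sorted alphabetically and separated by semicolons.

coin to to; to to to

Trigram counts meeting the condition (at least 3 times):
  coin to to: 3
  to to to: 5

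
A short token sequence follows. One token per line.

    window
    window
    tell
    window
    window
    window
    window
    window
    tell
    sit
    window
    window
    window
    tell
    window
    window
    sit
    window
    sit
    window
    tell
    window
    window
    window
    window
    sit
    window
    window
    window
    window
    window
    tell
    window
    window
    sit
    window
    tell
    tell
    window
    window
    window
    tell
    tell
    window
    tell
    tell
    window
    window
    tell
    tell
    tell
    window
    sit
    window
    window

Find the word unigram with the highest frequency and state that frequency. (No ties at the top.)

Unigram frequencies (highest first):
  window: 35
  tell: 14
  sit: 6

"window", 35 times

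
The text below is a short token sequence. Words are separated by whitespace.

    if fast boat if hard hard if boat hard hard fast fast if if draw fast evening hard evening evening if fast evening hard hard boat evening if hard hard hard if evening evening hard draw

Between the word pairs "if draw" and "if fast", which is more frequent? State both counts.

"if fast" (2 vs 1)

"if draw": 1 occurrence
"if fast": 2 occurrences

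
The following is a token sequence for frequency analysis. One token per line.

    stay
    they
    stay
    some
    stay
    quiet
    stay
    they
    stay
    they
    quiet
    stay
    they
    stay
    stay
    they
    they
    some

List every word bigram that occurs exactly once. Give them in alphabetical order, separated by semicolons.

Bigram counts meeting the condition (exactly once):
  some stay: 1
  stay quiet: 1
  stay some: 1
  stay stay: 1
  they quiet: 1
  they some: 1
  they they: 1

some stay; stay quiet; stay some; stay stay; they quiet; they some; they they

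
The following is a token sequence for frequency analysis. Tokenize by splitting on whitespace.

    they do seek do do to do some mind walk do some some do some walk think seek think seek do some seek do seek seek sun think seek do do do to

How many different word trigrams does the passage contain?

33 tokens → 31 trigram windows in total.
Repeated trigrams (each contributes count−1 duplicates):
  do do to: 2
  seek do do: 2
  think seek do: 2
3 duplicate windows → 31 − 3 = 28 distinct.

28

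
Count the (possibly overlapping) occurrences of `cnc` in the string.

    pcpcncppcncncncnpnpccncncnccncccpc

Sliding a length-3 window over the 34 characters (32 positions):
  position 4–6: cnc
  position 9–11: cnc
  position 11–13: cnc
  position 13–15: cnc
  position 21–23: cnc
  position 23–25: cnc
  position 25–27: cnc
  position 28–30: cnc

8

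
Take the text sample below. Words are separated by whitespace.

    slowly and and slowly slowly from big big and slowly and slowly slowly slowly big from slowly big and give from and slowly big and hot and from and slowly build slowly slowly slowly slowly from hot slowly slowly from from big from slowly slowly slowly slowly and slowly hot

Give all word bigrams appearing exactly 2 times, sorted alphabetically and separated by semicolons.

Bigram counts meeting the condition (exactly 2 times):
  big from: 2
  from and: 2
  from big: 2
  from slowly: 2

big from; from and; from big; from slowly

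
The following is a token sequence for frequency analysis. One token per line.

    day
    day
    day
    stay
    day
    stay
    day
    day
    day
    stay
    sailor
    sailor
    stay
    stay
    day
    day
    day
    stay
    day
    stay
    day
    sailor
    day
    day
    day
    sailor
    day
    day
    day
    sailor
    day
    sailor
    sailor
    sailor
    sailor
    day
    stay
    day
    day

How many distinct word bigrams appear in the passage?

39 tokens → 38 bigram windows in total.
Repeated bigrams (each contributes count−1 duplicates):
  day day: 11
  day stay: 6
  stay day: 6
  day sailor: 4
  sailor day: 4
  sailor sailor: 4
29 duplicate windows → 38 − 29 = 9 distinct.

9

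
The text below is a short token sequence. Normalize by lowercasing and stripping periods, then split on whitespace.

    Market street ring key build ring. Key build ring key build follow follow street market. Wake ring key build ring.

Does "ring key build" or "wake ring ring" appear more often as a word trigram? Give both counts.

"ring key build": 4 occurrences
"wake ring ring": 0 occurrences

"ring key build" (4 vs 0)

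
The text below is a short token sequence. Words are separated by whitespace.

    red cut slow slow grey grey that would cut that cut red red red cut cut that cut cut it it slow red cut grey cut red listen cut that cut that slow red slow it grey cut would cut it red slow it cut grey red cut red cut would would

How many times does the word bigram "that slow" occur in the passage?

Scanning the 51 overlapping bigram windows for "that slow":
  position 32–33: that slow

1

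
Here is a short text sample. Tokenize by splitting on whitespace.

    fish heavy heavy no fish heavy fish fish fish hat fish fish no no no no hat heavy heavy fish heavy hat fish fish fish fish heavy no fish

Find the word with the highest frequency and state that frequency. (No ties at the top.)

Unigram frequencies (highest first):
  fish: 13
  heavy: 7
  no: 6
  hat: 3

"fish", 13 times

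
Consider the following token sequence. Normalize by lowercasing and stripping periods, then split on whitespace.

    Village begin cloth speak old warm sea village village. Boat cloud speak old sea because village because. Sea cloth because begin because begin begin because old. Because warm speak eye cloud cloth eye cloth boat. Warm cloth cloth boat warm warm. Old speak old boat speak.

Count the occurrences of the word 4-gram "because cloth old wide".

0

Scanning the 43 overlapping 4-gram windows for "because cloth old wide":
  (none found)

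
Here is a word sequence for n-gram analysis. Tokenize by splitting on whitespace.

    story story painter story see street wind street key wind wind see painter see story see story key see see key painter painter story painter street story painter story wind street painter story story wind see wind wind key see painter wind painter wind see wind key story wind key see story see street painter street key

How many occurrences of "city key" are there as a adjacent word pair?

0

Scanning the 56 overlapping bigram windows for "city key":
  (none found)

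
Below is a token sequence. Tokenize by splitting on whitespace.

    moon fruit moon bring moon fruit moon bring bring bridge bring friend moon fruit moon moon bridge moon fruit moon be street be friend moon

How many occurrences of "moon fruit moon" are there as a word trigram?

Scanning the 23 overlapping trigram windows for "moon fruit moon":
  position 1–3: moon fruit moon
  position 5–7: moon fruit moon
  position 13–15: moon fruit moon
  position 18–20: moon fruit moon

4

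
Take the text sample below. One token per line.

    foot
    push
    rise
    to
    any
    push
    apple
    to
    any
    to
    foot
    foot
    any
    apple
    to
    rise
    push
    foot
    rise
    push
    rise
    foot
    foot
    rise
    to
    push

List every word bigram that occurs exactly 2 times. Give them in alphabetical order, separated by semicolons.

Bigram counts meeting the condition (exactly 2 times):
  apple to: 2
  foot foot: 2
  foot rise: 2
  push rise: 2
  rise push: 2
  rise to: 2
  to any: 2

apple to; foot foot; foot rise; push rise; rise push; rise to; to any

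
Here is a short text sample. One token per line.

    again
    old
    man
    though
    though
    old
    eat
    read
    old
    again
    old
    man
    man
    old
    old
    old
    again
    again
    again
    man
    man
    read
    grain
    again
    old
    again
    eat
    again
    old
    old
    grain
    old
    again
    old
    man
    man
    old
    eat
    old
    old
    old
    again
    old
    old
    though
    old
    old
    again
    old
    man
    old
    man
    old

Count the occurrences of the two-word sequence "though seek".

Scanning the 52 overlapping bigram windows for "though seek":
  (none found)

0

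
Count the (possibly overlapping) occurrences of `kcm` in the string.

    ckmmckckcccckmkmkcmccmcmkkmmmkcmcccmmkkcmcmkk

3

Sliding a length-3 window over the 45 characters (43 positions):
  position 17–19: kcm
  position 30–32: kcm
  position 39–41: kcm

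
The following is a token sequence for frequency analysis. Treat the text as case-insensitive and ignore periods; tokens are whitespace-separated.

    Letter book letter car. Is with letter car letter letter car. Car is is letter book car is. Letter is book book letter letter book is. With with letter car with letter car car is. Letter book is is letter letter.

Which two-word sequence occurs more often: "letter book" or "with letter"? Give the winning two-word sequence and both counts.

"letter book" (4 vs 3)

"letter book": 4 occurrences
"with letter": 3 occurrences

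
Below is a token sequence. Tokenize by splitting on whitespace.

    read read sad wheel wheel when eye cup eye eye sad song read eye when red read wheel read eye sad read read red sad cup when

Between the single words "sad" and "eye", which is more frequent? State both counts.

"sad": 4 occurrences
"eye": 5 occurrences

"eye" (5 vs 4)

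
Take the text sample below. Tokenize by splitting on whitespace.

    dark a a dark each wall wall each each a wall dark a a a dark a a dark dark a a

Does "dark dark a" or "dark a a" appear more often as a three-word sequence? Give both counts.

"dark a a" (4 vs 1)

"dark dark a": 1 occurrence
"dark a a": 4 occurrences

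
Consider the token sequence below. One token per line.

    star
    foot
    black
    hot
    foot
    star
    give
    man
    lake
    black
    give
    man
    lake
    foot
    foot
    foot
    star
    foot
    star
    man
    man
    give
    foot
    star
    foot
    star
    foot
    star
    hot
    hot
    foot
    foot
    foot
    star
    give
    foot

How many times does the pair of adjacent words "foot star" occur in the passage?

Scanning the 35 overlapping bigram windows for "foot star":
  position 5–6: foot star
  position 16–17: foot star
  position 18–19: foot star
  position 23–24: foot star
  position 25–26: foot star
  position 27–28: foot star
  position 33–34: foot star

7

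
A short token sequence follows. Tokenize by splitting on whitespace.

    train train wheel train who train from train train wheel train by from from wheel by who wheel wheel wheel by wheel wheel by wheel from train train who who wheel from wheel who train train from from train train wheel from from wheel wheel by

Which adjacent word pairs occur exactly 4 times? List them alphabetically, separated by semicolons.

Bigram counts meeting the condition (exactly 4 times):
  wheel by: 4
  wheel wheel: 4

wheel by; wheel wheel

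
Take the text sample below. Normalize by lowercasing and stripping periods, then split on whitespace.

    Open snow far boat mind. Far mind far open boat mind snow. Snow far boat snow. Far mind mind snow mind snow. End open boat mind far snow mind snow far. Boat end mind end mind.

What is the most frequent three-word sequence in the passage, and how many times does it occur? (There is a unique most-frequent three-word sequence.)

Trigram frequencies (highest first):
  snow far boat: 3
  boat mind far: 2
  open boat mind: 2
  snow mind snow: 2
  open snow far: 1
  far boat mind: 1
  … (23 more, each ≤ 1)

"snow far boat", 3 times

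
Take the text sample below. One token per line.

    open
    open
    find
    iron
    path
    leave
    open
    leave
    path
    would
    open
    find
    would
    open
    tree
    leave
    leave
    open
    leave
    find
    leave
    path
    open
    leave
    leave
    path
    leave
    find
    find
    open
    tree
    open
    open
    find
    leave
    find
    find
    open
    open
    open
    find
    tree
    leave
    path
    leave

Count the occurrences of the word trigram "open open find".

Scanning the 43 overlapping trigram windows for "open open find":
  position 1–3: open open find
  position 32–34: open open find
  position 39–41: open open find

3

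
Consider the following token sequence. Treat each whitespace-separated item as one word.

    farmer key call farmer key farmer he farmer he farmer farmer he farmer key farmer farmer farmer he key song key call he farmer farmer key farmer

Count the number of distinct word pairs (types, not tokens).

27 tokens → 26 bigram windows in total.
Repeated bigrams (each contributes count−1 duplicates):
  farmer farmer: 4
  farmer he: 4
  farmer key: 4
  he farmer: 4
  key farmer: 3
  key call: 2
15 duplicate windows → 26 − 15 = 11 distinct.

11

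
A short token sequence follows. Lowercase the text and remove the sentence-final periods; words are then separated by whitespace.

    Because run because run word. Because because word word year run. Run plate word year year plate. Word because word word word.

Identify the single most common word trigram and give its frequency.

"because word word", 2 times

Trigram frequencies (highest first):
  because word word: 2
  because run because: 1
  run because run: 1
  because run word: 1
  run word because: 1
  word because because: 1
  … (13 more, each ≤ 1)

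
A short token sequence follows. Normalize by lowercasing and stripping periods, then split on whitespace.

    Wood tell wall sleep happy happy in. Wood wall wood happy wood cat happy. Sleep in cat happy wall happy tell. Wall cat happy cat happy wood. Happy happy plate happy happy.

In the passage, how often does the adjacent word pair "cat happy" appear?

4

Scanning the 31 overlapping bigram windows for "cat happy":
  position 13–14: cat happy
  position 17–18: cat happy
  position 23–24: cat happy
  position 25–26: cat happy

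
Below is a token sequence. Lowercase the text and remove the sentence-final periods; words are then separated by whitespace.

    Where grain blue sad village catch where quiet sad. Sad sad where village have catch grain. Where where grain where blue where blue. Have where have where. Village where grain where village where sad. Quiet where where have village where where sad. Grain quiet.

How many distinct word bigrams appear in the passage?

28

44 tokens → 43 bigram windows in total.
Repeated bigrams (each contributes count−1 duplicates):
  grain where: 3
  village where: 3
  where grain: 3
  where village: 3
  where where: 3
  have where: 2
  sad sad: 2
  where blue: 2
  … (2 more repeated)
15 duplicate windows → 43 − 15 = 28 distinct.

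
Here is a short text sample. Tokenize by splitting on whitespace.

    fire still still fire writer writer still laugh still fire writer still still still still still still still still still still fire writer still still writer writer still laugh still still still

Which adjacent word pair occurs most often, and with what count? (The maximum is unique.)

Bigram frequencies (highest first):
  still still: 13
  writer still: 4
  still fire: 3
  fire writer: 3
  writer writer: 2
  still laugh: 2
  … (3 more, each ≤ 2)

"still still", 13 times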